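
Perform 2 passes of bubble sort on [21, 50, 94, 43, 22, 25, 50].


Initial: [21, 50, 94, 43, 22, 25, 50]
Pass 1: [21, 50, 43, 22, 25, 50, 94] (4 swaps)
Pass 2: [21, 43, 22, 25, 50, 50, 94] (3 swaps)

After 2 passes: [21, 43, 22, 25, 50, 50, 94]


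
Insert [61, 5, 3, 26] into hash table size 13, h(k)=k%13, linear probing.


Insert 61: h=9 -> slot 9
Insert 5: h=5 -> slot 5
Insert 3: h=3 -> slot 3
Insert 26: h=0 -> slot 0

Table: [26, None, None, 3, None, 5, None, None, None, 61, None, None, None]


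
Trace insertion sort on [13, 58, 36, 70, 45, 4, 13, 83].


Initial: [13, 58, 36, 70, 45, 4, 13, 83]
Insert 58: [13, 58, 36, 70, 45, 4, 13, 83]
Insert 36: [13, 36, 58, 70, 45, 4, 13, 83]
Insert 70: [13, 36, 58, 70, 45, 4, 13, 83]
Insert 45: [13, 36, 45, 58, 70, 4, 13, 83]
Insert 4: [4, 13, 36, 45, 58, 70, 13, 83]
Insert 13: [4, 13, 13, 36, 45, 58, 70, 83]
Insert 83: [4, 13, 13, 36, 45, 58, 70, 83]

Sorted: [4, 13, 13, 36, 45, 58, 70, 83]


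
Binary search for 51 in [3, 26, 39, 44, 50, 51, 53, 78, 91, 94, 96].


Step 1: lo=0, hi=10, mid=5, val=51

Found at index 5


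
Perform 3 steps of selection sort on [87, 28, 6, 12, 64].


Initial: [87, 28, 6, 12, 64]
Step 1: min=6 at 2
  Swap: [6, 28, 87, 12, 64]
Step 2: min=12 at 3
  Swap: [6, 12, 87, 28, 64]
Step 3: min=28 at 3
  Swap: [6, 12, 28, 87, 64]

After 3 steps: [6, 12, 28, 87, 64]


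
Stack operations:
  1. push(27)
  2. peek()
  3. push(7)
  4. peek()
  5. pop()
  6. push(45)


push(27) -> [27]
peek()->27
push(7) -> [27, 7]
peek()->7
pop()->7, [27]
push(45) -> [27, 45]

Final stack: [27, 45]


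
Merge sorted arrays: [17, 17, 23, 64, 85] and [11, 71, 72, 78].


Take 11 from B
Take 17 from A
Take 17 from A
Take 23 from A
Take 64 from A
Take 71 from B
Take 72 from B
Take 78 from B

Merged: [11, 17, 17, 23, 64, 71, 72, 78, 85]


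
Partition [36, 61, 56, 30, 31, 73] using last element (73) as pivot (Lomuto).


Pivot: 73
  36 <= 73: advance i (no swap)
  61 <= 73: advance i (no swap)
  56 <= 73: advance i (no swap)
  30 <= 73: advance i (no swap)
  31 <= 73: advance i (no swap)
Place pivot at 5: [36, 61, 56, 30, 31, 73]

Partitioned: [36, 61, 56, 30, 31, 73]


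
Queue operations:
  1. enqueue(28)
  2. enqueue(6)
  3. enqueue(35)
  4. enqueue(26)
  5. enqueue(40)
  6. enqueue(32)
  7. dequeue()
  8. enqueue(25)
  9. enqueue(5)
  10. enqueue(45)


enqueue(28) -> [28]
enqueue(6) -> [28, 6]
enqueue(35) -> [28, 6, 35]
enqueue(26) -> [28, 6, 35, 26]
enqueue(40) -> [28, 6, 35, 26, 40]
enqueue(32) -> [28, 6, 35, 26, 40, 32]
dequeue()->28, [6, 35, 26, 40, 32]
enqueue(25) -> [6, 35, 26, 40, 32, 25]
enqueue(5) -> [6, 35, 26, 40, 32, 25, 5]
enqueue(45) -> [6, 35, 26, 40, 32, 25, 5, 45]

Final queue: [6, 35, 26, 40, 32, 25, 5, 45]


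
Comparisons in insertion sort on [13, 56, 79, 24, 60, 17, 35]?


Algorithm: insertion sort
Input: [13, 56, 79, 24, 60, 17, 35]
Sorted: [13, 17, 24, 35, 56, 60, 79]

16


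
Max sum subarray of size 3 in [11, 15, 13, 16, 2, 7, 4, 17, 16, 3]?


[0:3]: 39
[1:4]: 44
[2:5]: 31
[3:6]: 25
[4:7]: 13
[5:8]: 28
[6:9]: 37
[7:10]: 36

Max: 44 at [1:4]


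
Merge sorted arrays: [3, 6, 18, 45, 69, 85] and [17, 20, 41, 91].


Take 3 from A
Take 6 from A
Take 17 from B
Take 18 from A
Take 20 from B
Take 41 from B
Take 45 from A
Take 69 from A
Take 85 from A

Merged: [3, 6, 17, 18, 20, 41, 45, 69, 85, 91]


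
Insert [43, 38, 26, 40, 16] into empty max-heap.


Insert 43: [43]
Insert 38: [43, 38]
Insert 26: [43, 38, 26]
Insert 40: [43, 40, 26, 38]
Insert 16: [43, 40, 26, 38, 16]

Final heap: [43, 40, 26, 38, 16]


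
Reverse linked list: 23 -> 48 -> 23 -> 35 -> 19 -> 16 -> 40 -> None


Step 1: curr=23, set curr.next=prev(None) | reversed so far: 23
Step 2: curr=48, set curr.next=prev(23) | reversed so far: 48 -> 23
Step 3: curr=23, set curr.next=prev(48) | reversed so far: 23 -> 48 -> 23
Step 4: curr=35, set curr.next=prev(23) | reversed so far: 35 -> 23 -> 48 -> 23
Step 5: curr=19, set curr.next=prev(35) | reversed so far: 19 -> 35 -> 23 -> 48 -> 23
Step 6: curr=16, set curr.next=prev(19) | reversed so far: 16 -> 19 -> 35 -> 23 -> 48 -> 23
Step 7: curr=40, set curr.next=prev(16) | reversed so far: 40 -> 16 -> 19 -> 35 -> 23 -> 48 -> 23

40 -> 16 -> 19 -> 35 -> 23 -> 48 -> 23 -> None


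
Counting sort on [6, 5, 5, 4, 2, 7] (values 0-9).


Input: [6, 5, 5, 4, 2, 7]
Counts: [0, 0, 1, 0, 1, 2, 1, 1, 0, 0]

Sorted: [2, 4, 5, 5, 6, 7]


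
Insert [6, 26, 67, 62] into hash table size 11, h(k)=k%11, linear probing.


Insert 6: h=6 -> slot 6
Insert 26: h=4 -> slot 4
Insert 67: h=1 -> slot 1
Insert 62: h=7 -> slot 7

Table: [None, 67, None, None, 26, None, 6, 62, None, None, None]


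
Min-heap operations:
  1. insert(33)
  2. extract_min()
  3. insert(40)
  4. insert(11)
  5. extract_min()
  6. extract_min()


insert(33) -> [33]
extract_min()->33, []
insert(40) -> [40]
insert(11) -> [11, 40]
extract_min()->11, [40]
extract_min()->40, []

Final heap: []


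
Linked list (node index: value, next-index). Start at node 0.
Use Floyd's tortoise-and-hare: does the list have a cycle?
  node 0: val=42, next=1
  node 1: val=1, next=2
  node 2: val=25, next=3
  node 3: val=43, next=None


Floyd's tortoise (slow, +1) and hare (fast, +2):
  init: slow=0, fast=0
  step 1: slow=1, fast=2
  step 2: fast 2->3->None, no cycle

Cycle: no


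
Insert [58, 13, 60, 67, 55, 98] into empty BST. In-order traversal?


Insert 58: root
Insert 13: L from 58
Insert 60: R from 58
Insert 67: R from 58 -> R from 60
Insert 55: L from 58 -> R from 13
Insert 98: R from 58 -> R from 60 -> R from 67

In-order: [13, 55, 58, 60, 67, 98]


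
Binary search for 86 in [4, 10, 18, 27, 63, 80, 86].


Step 1: lo=0, hi=6, mid=3, val=27
Step 2: lo=4, hi=6, mid=5, val=80
Step 3: lo=6, hi=6, mid=6, val=86

Found at index 6


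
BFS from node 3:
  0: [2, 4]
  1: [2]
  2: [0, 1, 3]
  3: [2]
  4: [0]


Visit 3, enqueue [2]
Visit 2, enqueue [0, 1]
Visit 0, enqueue [4]
Visit 1, enqueue []
Visit 4, enqueue []

BFS order: [3, 2, 0, 1, 4]


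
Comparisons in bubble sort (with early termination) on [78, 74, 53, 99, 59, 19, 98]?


Algorithm: bubble sort (with early termination)
Input: [78, 74, 53, 99, 59, 19, 98]
Sorted: [19, 53, 59, 74, 78, 98, 99]

21


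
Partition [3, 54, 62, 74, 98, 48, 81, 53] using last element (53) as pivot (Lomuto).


Pivot: 53
  3 <= 53: advance i (no swap)
  48 <= 53: swap -> [3, 48, 62, 74, 98, 54, 81, 53]
Place pivot at 2: [3, 48, 53, 74, 98, 54, 81, 62]

Partitioned: [3, 48, 53, 74, 98, 54, 81, 62]


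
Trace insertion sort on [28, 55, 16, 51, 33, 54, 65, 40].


Initial: [28, 55, 16, 51, 33, 54, 65, 40]
Insert 55: [28, 55, 16, 51, 33, 54, 65, 40]
Insert 16: [16, 28, 55, 51, 33, 54, 65, 40]
Insert 51: [16, 28, 51, 55, 33, 54, 65, 40]
Insert 33: [16, 28, 33, 51, 55, 54, 65, 40]
Insert 54: [16, 28, 33, 51, 54, 55, 65, 40]
Insert 65: [16, 28, 33, 51, 54, 55, 65, 40]
Insert 40: [16, 28, 33, 40, 51, 54, 55, 65]

Sorted: [16, 28, 33, 40, 51, 54, 55, 65]


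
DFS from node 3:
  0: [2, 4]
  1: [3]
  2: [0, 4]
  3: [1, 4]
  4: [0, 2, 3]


Visit 3, push [4, 1]
Visit 1, push []
Visit 4, push [2, 0]
Visit 0, push [2]
Visit 2, push []

DFS order: [3, 1, 4, 0, 2]


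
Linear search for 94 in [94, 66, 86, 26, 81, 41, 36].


i=0: 94==94 found!

Found at 0, 1 comps


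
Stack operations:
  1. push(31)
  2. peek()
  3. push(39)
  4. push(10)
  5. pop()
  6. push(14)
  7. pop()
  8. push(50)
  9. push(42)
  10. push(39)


push(31) -> [31]
peek()->31
push(39) -> [31, 39]
push(10) -> [31, 39, 10]
pop()->10, [31, 39]
push(14) -> [31, 39, 14]
pop()->14, [31, 39]
push(50) -> [31, 39, 50]
push(42) -> [31, 39, 50, 42]
push(39) -> [31, 39, 50, 42, 39]

Final stack: [31, 39, 50, 42, 39]


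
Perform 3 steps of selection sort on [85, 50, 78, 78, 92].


Initial: [85, 50, 78, 78, 92]
Step 1: min=50 at 1
  Swap: [50, 85, 78, 78, 92]
Step 2: min=78 at 2
  Swap: [50, 78, 85, 78, 92]
Step 3: min=78 at 3
  Swap: [50, 78, 78, 85, 92]

After 3 steps: [50, 78, 78, 85, 92]


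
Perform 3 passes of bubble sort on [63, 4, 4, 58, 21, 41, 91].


Initial: [63, 4, 4, 58, 21, 41, 91]
Pass 1: [4, 4, 58, 21, 41, 63, 91] (5 swaps)
Pass 2: [4, 4, 21, 41, 58, 63, 91] (2 swaps)
Pass 3: [4, 4, 21, 41, 58, 63, 91] (0 swaps)

After 3 passes: [4, 4, 21, 41, 58, 63, 91]


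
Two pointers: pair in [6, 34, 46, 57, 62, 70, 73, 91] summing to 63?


lo=0(6)+hi=7(91)=97
lo=0(6)+hi=6(73)=79
lo=0(6)+hi=5(70)=76
lo=0(6)+hi=4(62)=68
lo=0(6)+hi=3(57)=63

Yes: 6+57=63


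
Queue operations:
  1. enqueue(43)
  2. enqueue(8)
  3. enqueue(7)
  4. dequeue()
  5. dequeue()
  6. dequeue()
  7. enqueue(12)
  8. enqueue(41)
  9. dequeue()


enqueue(43) -> [43]
enqueue(8) -> [43, 8]
enqueue(7) -> [43, 8, 7]
dequeue()->43, [8, 7]
dequeue()->8, [7]
dequeue()->7, []
enqueue(12) -> [12]
enqueue(41) -> [12, 41]
dequeue()->12, [41]

Final queue: [41]


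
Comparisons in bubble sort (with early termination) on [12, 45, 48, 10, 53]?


Algorithm: bubble sort (with early termination)
Input: [12, 45, 48, 10, 53]
Sorted: [10, 12, 45, 48, 53]

10


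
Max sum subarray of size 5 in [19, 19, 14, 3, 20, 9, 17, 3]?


[0:5]: 75
[1:6]: 65
[2:7]: 63
[3:8]: 52

Max: 75 at [0:5]


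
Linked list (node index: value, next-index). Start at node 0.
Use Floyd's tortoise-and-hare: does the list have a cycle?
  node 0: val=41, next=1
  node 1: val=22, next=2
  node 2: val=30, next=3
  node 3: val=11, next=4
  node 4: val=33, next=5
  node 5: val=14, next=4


Floyd's tortoise (slow, +1) and hare (fast, +2):
  init: slow=0, fast=0
  step 1: slow=1, fast=2
  step 2: slow=2, fast=4
  step 3: slow=3, fast=4
  step 4: slow=4, fast=4
  slow == fast at node 4: cycle detected

Cycle: yes


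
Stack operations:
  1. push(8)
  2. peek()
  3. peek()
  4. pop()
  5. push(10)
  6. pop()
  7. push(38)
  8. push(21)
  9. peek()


push(8) -> [8]
peek()->8
peek()->8
pop()->8, []
push(10) -> [10]
pop()->10, []
push(38) -> [38]
push(21) -> [38, 21]
peek()->21

Final stack: [38, 21]


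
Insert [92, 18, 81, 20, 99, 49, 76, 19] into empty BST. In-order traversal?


Insert 92: root
Insert 18: L from 92
Insert 81: L from 92 -> R from 18
Insert 20: L from 92 -> R from 18 -> L from 81
Insert 99: R from 92
Insert 49: L from 92 -> R from 18 -> L from 81 -> R from 20
Insert 76: L from 92 -> R from 18 -> L from 81 -> R from 20 -> R from 49
Insert 19: L from 92 -> R from 18 -> L from 81 -> L from 20

In-order: [18, 19, 20, 49, 76, 81, 92, 99]


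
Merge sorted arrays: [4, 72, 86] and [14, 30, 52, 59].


Take 4 from A
Take 14 from B
Take 30 from B
Take 52 from B
Take 59 from B

Merged: [4, 14, 30, 52, 59, 72, 86]


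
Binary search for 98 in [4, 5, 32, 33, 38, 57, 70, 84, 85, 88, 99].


Step 1: lo=0, hi=10, mid=5, val=57
Step 2: lo=6, hi=10, mid=8, val=85
Step 3: lo=9, hi=10, mid=9, val=88
Step 4: lo=10, hi=10, mid=10, val=99

Not found


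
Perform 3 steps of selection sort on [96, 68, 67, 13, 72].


Initial: [96, 68, 67, 13, 72]
Step 1: min=13 at 3
  Swap: [13, 68, 67, 96, 72]
Step 2: min=67 at 2
  Swap: [13, 67, 68, 96, 72]
Step 3: min=68 at 2
  Swap: [13, 67, 68, 96, 72]

After 3 steps: [13, 67, 68, 96, 72]


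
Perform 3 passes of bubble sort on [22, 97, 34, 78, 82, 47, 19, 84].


Initial: [22, 97, 34, 78, 82, 47, 19, 84]
Pass 1: [22, 34, 78, 82, 47, 19, 84, 97] (6 swaps)
Pass 2: [22, 34, 78, 47, 19, 82, 84, 97] (2 swaps)
Pass 3: [22, 34, 47, 19, 78, 82, 84, 97] (2 swaps)

After 3 passes: [22, 34, 47, 19, 78, 82, 84, 97]


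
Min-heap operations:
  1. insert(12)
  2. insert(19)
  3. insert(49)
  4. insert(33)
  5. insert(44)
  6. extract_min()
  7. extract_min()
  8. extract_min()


insert(12) -> [12]
insert(19) -> [12, 19]
insert(49) -> [12, 19, 49]
insert(33) -> [12, 19, 49, 33]
insert(44) -> [12, 19, 49, 33, 44]
extract_min()->12, [19, 33, 49, 44]
extract_min()->19, [33, 44, 49]
extract_min()->33, [44, 49]

Final heap: [44, 49]


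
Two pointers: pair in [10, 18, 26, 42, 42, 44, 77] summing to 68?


lo=0(10)+hi=6(77)=87
lo=0(10)+hi=5(44)=54
lo=1(18)+hi=5(44)=62
lo=2(26)+hi=5(44)=70
lo=2(26)+hi=4(42)=68

Yes: 26+42=68


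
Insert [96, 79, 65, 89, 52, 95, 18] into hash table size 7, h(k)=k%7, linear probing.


Insert 96: h=5 -> slot 5
Insert 79: h=2 -> slot 2
Insert 65: h=2, 1 probes -> slot 3
Insert 89: h=5, 1 probes -> slot 6
Insert 52: h=3, 1 probes -> slot 4
Insert 95: h=4, 3 probes -> slot 0
Insert 18: h=4, 4 probes -> slot 1

Table: [95, 18, 79, 65, 52, 96, 89]


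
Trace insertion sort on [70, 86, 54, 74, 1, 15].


Initial: [70, 86, 54, 74, 1, 15]
Insert 86: [70, 86, 54, 74, 1, 15]
Insert 54: [54, 70, 86, 74, 1, 15]
Insert 74: [54, 70, 74, 86, 1, 15]
Insert 1: [1, 54, 70, 74, 86, 15]
Insert 15: [1, 15, 54, 70, 74, 86]

Sorted: [1, 15, 54, 70, 74, 86]


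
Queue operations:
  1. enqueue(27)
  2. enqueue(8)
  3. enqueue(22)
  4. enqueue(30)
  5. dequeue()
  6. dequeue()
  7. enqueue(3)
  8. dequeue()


enqueue(27) -> [27]
enqueue(8) -> [27, 8]
enqueue(22) -> [27, 8, 22]
enqueue(30) -> [27, 8, 22, 30]
dequeue()->27, [8, 22, 30]
dequeue()->8, [22, 30]
enqueue(3) -> [22, 30, 3]
dequeue()->22, [30, 3]

Final queue: [30, 3]


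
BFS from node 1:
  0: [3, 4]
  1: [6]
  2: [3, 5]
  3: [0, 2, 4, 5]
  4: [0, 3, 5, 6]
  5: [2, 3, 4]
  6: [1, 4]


Visit 1, enqueue [6]
Visit 6, enqueue [4]
Visit 4, enqueue [0, 3, 5]
Visit 0, enqueue []
Visit 3, enqueue [2]
Visit 5, enqueue []
Visit 2, enqueue []

BFS order: [1, 6, 4, 0, 3, 5, 2]


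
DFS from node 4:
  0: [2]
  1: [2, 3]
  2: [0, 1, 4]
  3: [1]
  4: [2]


Visit 4, push [2]
Visit 2, push [1, 0]
Visit 0, push []
Visit 1, push [3]
Visit 3, push []

DFS order: [4, 2, 0, 1, 3]


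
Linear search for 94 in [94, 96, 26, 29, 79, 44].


i=0: 94==94 found!

Found at 0, 1 comps


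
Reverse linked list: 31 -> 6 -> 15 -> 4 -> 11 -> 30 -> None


Step 1: curr=31, set curr.next=prev(None) | reversed so far: 31
Step 2: curr=6, set curr.next=prev(31) | reversed so far: 6 -> 31
Step 3: curr=15, set curr.next=prev(6) | reversed so far: 15 -> 6 -> 31
Step 4: curr=4, set curr.next=prev(15) | reversed so far: 4 -> 15 -> 6 -> 31
Step 5: curr=11, set curr.next=prev(4) | reversed so far: 11 -> 4 -> 15 -> 6 -> 31
Step 6: curr=30, set curr.next=prev(11) | reversed so far: 30 -> 11 -> 4 -> 15 -> 6 -> 31

30 -> 11 -> 4 -> 15 -> 6 -> 31 -> None


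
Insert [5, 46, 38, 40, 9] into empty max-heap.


Insert 5: [5]
Insert 46: [46, 5]
Insert 38: [46, 5, 38]
Insert 40: [46, 40, 38, 5]
Insert 9: [46, 40, 38, 5, 9]

Final heap: [46, 40, 38, 5, 9]


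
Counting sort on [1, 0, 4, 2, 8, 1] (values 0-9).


Input: [1, 0, 4, 2, 8, 1]
Counts: [1, 2, 1, 0, 1, 0, 0, 0, 1, 0]

Sorted: [0, 1, 1, 2, 4, 8]


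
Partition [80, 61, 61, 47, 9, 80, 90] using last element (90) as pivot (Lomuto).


Pivot: 90
  80 <= 90: advance i (no swap)
  61 <= 90: advance i (no swap)
  61 <= 90: advance i (no swap)
  47 <= 90: advance i (no swap)
  9 <= 90: advance i (no swap)
  80 <= 90: advance i (no swap)
Place pivot at 6: [80, 61, 61, 47, 9, 80, 90]

Partitioned: [80, 61, 61, 47, 9, 80, 90]


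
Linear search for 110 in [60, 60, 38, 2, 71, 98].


i=0: 60!=110
i=1: 60!=110
i=2: 38!=110
i=3: 2!=110
i=4: 71!=110
i=5: 98!=110

Not found, 6 comps


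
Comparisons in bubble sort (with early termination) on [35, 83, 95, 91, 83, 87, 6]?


Algorithm: bubble sort (with early termination)
Input: [35, 83, 95, 91, 83, 87, 6]
Sorted: [6, 35, 83, 83, 87, 91, 95]

21


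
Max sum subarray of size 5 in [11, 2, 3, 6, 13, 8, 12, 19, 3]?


[0:5]: 35
[1:6]: 32
[2:7]: 42
[3:8]: 58
[4:9]: 55

Max: 58 at [3:8]


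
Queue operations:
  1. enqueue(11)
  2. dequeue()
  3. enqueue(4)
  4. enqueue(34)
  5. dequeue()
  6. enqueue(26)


enqueue(11) -> [11]
dequeue()->11, []
enqueue(4) -> [4]
enqueue(34) -> [4, 34]
dequeue()->4, [34]
enqueue(26) -> [34, 26]

Final queue: [34, 26]


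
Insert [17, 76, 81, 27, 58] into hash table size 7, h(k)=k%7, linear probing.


Insert 17: h=3 -> slot 3
Insert 76: h=6 -> slot 6
Insert 81: h=4 -> slot 4
Insert 27: h=6, 1 probes -> slot 0
Insert 58: h=2 -> slot 2

Table: [27, None, 58, 17, 81, None, 76]


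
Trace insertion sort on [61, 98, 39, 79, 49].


Initial: [61, 98, 39, 79, 49]
Insert 98: [61, 98, 39, 79, 49]
Insert 39: [39, 61, 98, 79, 49]
Insert 79: [39, 61, 79, 98, 49]
Insert 49: [39, 49, 61, 79, 98]

Sorted: [39, 49, 61, 79, 98]


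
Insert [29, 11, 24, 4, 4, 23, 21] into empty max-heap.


Insert 29: [29]
Insert 11: [29, 11]
Insert 24: [29, 11, 24]
Insert 4: [29, 11, 24, 4]
Insert 4: [29, 11, 24, 4, 4]
Insert 23: [29, 11, 24, 4, 4, 23]
Insert 21: [29, 11, 24, 4, 4, 23, 21]

Final heap: [29, 11, 24, 4, 4, 23, 21]


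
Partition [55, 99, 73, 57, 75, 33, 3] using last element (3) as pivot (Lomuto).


Pivot: 3
Place pivot at 0: [3, 99, 73, 57, 75, 33, 55]

Partitioned: [3, 99, 73, 57, 75, 33, 55]


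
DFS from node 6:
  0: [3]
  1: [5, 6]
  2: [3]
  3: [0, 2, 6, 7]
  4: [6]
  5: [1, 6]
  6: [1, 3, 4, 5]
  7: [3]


Visit 6, push [5, 4, 3, 1]
Visit 1, push [5]
Visit 5, push []
Visit 3, push [7, 2, 0]
Visit 0, push []
Visit 2, push []
Visit 7, push []
Visit 4, push []

DFS order: [6, 1, 5, 3, 0, 2, 7, 4]


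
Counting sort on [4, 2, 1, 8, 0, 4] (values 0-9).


Input: [4, 2, 1, 8, 0, 4]
Counts: [1, 1, 1, 0, 2, 0, 0, 0, 1, 0]

Sorted: [0, 1, 2, 4, 4, 8]


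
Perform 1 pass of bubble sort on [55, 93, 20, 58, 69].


Initial: [55, 93, 20, 58, 69]
Pass 1: [55, 20, 58, 69, 93] (3 swaps)

After 1 pass: [55, 20, 58, 69, 93]


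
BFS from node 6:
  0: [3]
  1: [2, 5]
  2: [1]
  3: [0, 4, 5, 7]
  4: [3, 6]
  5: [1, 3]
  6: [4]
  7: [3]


Visit 6, enqueue [4]
Visit 4, enqueue [3]
Visit 3, enqueue [0, 5, 7]
Visit 0, enqueue []
Visit 5, enqueue [1]
Visit 7, enqueue []
Visit 1, enqueue [2]
Visit 2, enqueue []

BFS order: [6, 4, 3, 0, 5, 7, 1, 2]


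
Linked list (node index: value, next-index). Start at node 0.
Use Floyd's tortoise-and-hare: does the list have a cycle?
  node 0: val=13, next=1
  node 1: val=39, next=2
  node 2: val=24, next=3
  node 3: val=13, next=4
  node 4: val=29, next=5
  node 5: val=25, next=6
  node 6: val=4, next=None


Floyd's tortoise (slow, +1) and hare (fast, +2):
  init: slow=0, fast=0
  step 1: slow=1, fast=2
  step 2: slow=2, fast=4
  step 3: slow=3, fast=6
  step 4: fast -> None, no cycle

Cycle: no


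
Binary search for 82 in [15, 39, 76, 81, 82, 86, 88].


Step 1: lo=0, hi=6, mid=3, val=81
Step 2: lo=4, hi=6, mid=5, val=86
Step 3: lo=4, hi=4, mid=4, val=82

Found at index 4


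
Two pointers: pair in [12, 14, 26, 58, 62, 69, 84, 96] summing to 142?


lo=0(12)+hi=7(96)=108
lo=1(14)+hi=7(96)=110
lo=2(26)+hi=7(96)=122
lo=3(58)+hi=7(96)=154
lo=3(58)+hi=6(84)=142

Yes: 58+84=142


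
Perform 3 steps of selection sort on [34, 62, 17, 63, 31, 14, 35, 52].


Initial: [34, 62, 17, 63, 31, 14, 35, 52]
Step 1: min=14 at 5
  Swap: [14, 62, 17, 63, 31, 34, 35, 52]
Step 2: min=17 at 2
  Swap: [14, 17, 62, 63, 31, 34, 35, 52]
Step 3: min=31 at 4
  Swap: [14, 17, 31, 63, 62, 34, 35, 52]

After 3 steps: [14, 17, 31, 63, 62, 34, 35, 52]


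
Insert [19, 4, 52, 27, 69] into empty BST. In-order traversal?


Insert 19: root
Insert 4: L from 19
Insert 52: R from 19
Insert 27: R from 19 -> L from 52
Insert 69: R from 19 -> R from 52

In-order: [4, 19, 27, 52, 69]


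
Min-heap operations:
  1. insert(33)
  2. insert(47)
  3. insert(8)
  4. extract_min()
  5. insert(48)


insert(33) -> [33]
insert(47) -> [33, 47]
insert(8) -> [8, 47, 33]
extract_min()->8, [33, 47]
insert(48) -> [33, 47, 48]

Final heap: [33, 47, 48]


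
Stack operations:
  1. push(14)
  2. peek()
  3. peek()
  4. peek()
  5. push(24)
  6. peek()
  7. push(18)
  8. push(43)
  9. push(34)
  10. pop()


push(14) -> [14]
peek()->14
peek()->14
peek()->14
push(24) -> [14, 24]
peek()->24
push(18) -> [14, 24, 18]
push(43) -> [14, 24, 18, 43]
push(34) -> [14, 24, 18, 43, 34]
pop()->34, [14, 24, 18, 43]

Final stack: [14, 24, 18, 43]


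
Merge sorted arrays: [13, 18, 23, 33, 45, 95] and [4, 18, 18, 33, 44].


Take 4 from B
Take 13 from A
Take 18 from A
Take 18 from B
Take 18 from B
Take 23 from A
Take 33 from A
Take 33 from B
Take 44 from B

Merged: [4, 13, 18, 18, 18, 23, 33, 33, 44, 45, 95]


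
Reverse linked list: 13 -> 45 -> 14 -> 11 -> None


Step 1: curr=13, set curr.next=prev(None) | reversed so far: 13
Step 2: curr=45, set curr.next=prev(13) | reversed so far: 45 -> 13
Step 3: curr=14, set curr.next=prev(45) | reversed so far: 14 -> 45 -> 13
Step 4: curr=11, set curr.next=prev(14) | reversed so far: 11 -> 14 -> 45 -> 13

11 -> 14 -> 45 -> 13 -> None


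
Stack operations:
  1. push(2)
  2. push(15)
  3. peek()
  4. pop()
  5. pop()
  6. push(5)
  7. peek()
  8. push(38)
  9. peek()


push(2) -> [2]
push(15) -> [2, 15]
peek()->15
pop()->15, [2]
pop()->2, []
push(5) -> [5]
peek()->5
push(38) -> [5, 38]
peek()->38

Final stack: [5, 38]


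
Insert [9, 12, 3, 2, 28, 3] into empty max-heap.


Insert 9: [9]
Insert 12: [12, 9]
Insert 3: [12, 9, 3]
Insert 2: [12, 9, 3, 2]
Insert 28: [28, 12, 3, 2, 9]
Insert 3: [28, 12, 3, 2, 9, 3]

Final heap: [28, 12, 3, 2, 9, 3]


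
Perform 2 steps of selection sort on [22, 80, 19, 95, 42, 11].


Initial: [22, 80, 19, 95, 42, 11]
Step 1: min=11 at 5
  Swap: [11, 80, 19, 95, 42, 22]
Step 2: min=19 at 2
  Swap: [11, 19, 80, 95, 42, 22]

After 2 steps: [11, 19, 80, 95, 42, 22]


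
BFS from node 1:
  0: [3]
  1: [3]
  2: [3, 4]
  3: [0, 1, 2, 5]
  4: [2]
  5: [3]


Visit 1, enqueue [3]
Visit 3, enqueue [0, 2, 5]
Visit 0, enqueue []
Visit 2, enqueue [4]
Visit 5, enqueue []
Visit 4, enqueue []

BFS order: [1, 3, 0, 2, 5, 4]


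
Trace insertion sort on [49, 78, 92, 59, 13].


Initial: [49, 78, 92, 59, 13]
Insert 78: [49, 78, 92, 59, 13]
Insert 92: [49, 78, 92, 59, 13]
Insert 59: [49, 59, 78, 92, 13]
Insert 13: [13, 49, 59, 78, 92]

Sorted: [13, 49, 59, 78, 92]


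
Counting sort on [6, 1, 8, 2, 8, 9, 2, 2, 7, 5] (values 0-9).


Input: [6, 1, 8, 2, 8, 9, 2, 2, 7, 5]
Counts: [0, 1, 3, 0, 0, 1, 1, 1, 2, 1]

Sorted: [1, 2, 2, 2, 5, 6, 7, 8, 8, 9]


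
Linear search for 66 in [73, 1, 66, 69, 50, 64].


i=0: 73!=66
i=1: 1!=66
i=2: 66==66 found!

Found at 2, 3 comps


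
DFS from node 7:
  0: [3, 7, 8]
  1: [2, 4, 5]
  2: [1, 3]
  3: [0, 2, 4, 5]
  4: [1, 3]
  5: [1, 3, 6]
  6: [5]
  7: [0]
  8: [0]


Visit 7, push [0]
Visit 0, push [8, 3]
Visit 3, push [5, 4, 2]
Visit 2, push [1]
Visit 1, push [5, 4]
Visit 4, push []
Visit 5, push [6]
Visit 6, push []
Visit 8, push []

DFS order: [7, 0, 3, 2, 1, 4, 5, 6, 8]


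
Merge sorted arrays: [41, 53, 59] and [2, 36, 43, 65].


Take 2 from B
Take 36 from B
Take 41 from A
Take 43 from B
Take 53 from A
Take 59 from A

Merged: [2, 36, 41, 43, 53, 59, 65]


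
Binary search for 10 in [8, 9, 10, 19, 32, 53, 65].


Step 1: lo=0, hi=6, mid=3, val=19
Step 2: lo=0, hi=2, mid=1, val=9
Step 3: lo=2, hi=2, mid=2, val=10

Found at index 2


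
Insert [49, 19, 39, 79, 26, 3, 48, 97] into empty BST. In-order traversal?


Insert 49: root
Insert 19: L from 49
Insert 39: L from 49 -> R from 19
Insert 79: R from 49
Insert 26: L from 49 -> R from 19 -> L from 39
Insert 3: L from 49 -> L from 19
Insert 48: L from 49 -> R from 19 -> R from 39
Insert 97: R from 49 -> R from 79

In-order: [3, 19, 26, 39, 48, 49, 79, 97]


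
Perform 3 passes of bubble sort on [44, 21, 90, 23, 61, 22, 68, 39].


Initial: [44, 21, 90, 23, 61, 22, 68, 39]
Pass 1: [21, 44, 23, 61, 22, 68, 39, 90] (6 swaps)
Pass 2: [21, 23, 44, 22, 61, 39, 68, 90] (3 swaps)
Pass 3: [21, 23, 22, 44, 39, 61, 68, 90] (2 swaps)

After 3 passes: [21, 23, 22, 44, 39, 61, 68, 90]


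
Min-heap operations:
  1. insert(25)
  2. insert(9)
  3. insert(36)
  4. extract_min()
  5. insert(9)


insert(25) -> [25]
insert(9) -> [9, 25]
insert(36) -> [9, 25, 36]
extract_min()->9, [25, 36]
insert(9) -> [9, 36, 25]

Final heap: [9, 36, 25]


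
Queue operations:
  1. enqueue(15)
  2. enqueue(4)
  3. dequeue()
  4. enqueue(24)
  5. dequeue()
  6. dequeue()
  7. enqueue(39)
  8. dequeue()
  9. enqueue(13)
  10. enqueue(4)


enqueue(15) -> [15]
enqueue(4) -> [15, 4]
dequeue()->15, [4]
enqueue(24) -> [4, 24]
dequeue()->4, [24]
dequeue()->24, []
enqueue(39) -> [39]
dequeue()->39, []
enqueue(13) -> [13]
enqueue(4) -> [13, 4]

Final queue: [13, 4]


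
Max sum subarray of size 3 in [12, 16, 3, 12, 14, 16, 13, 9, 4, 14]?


[0:3]: 31
[1:4]: 31
[2:5]: 29
[3:6]: 42
[4:7]: 43
[5:8]: 38
[6:9]: 26
[7:10]: 27

Max: 43 at [4:7]


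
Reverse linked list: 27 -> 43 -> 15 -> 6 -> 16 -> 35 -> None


Step 1: curr=27, set curr.next=prev(None) | reversed so far: 27
Step 2: curr=43, set curr.next=prev(27) | reversed so far: 43 -> 27
Step 3: curr=15, set curr.next=prev(43) | reversed so far: 15 -> 43 -> 27
Step 4: curr=6, set curr.next=prev(15) | reversed so far: 6 -> 15 -> 43 -> 27
Step 5: curr=16, set curr.next=prev(6) | reversed so far: 16 -> 6 -> 15 -> 43 -> 27
Step 6: curr=35, set curr.next=prev(16) | reversed so far: 35 -> 16 -> 6 -> 15 -> 43 -> 27

35 -> 16 -> 6 -> 15 -> 43 -> 27 -> None


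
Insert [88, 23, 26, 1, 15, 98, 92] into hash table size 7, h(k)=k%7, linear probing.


Insert 88: h=4 -> slot 4
Insert 23: h=2 -> slot 2
Insert 26: h=5 -> slot 5
Insert 1: h=1 -> slot 1
Insert 15: h=1, 2 probes -> slot 3
Insert 98: h=0 -> slot 0
Insert 92: h=1, 5 probes -> slot 6

Table: [98, 1, 23, 15, 88, 26, 92]


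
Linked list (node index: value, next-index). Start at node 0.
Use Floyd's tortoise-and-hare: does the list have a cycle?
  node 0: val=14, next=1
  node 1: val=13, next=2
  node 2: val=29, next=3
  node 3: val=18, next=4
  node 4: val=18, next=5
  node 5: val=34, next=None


Floyd's tortoise (slow, +1) and hare (fast, +2):
  init: slow=0, fast=0
  step 1: slow=1, fast=2
  step 2: slow=2, fast=4
  step 3: fast 4->5->None, no cycle

Cycle: no


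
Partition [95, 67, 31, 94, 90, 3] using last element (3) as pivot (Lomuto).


Pivot: 3
Place pivot at 0: [3, 67, 31, 94, 90, 95]

Partitioned: [3, 67, 31, 94, 90, 95]


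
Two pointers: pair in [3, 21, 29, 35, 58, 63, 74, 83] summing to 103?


lo=0(3)+hi=7(83)=86
lo=1(21)+hi=7(83)=104
lo=1(21)+hi=6(74)=95
lo=2(29)+hi=6(74)=103

Yes: 29+74=103


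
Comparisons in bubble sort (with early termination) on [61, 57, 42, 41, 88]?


Algorithm: bubble sort (with early termination)
Input: [61, 57, 42, 41, 88]
Sorted: [41, 42, 57, 61, 88]

10


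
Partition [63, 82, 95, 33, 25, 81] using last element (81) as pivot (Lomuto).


Pivot: 81
  63 <= 81: advance i (no swap)
  33 <= 81: swap -> [63, 33, 95, 82, 25, 81]
  25 <= 81: swap -> [63, 33, 25, 82, 95, 81]
Place pivot at 3: [63, 33, 25, 81, 95, 82]

Partitioned: [63, 33, 25, 81, 95, 82]


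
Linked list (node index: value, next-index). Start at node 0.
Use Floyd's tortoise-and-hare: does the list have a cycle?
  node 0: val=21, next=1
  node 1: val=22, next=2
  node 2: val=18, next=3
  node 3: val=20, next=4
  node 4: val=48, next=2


Floyd's tortoise (slow, +1) and hare (fast, +2):
  init: slow=0, fast=0
  step 1: slow=1, fast=2
  step 2: slow=2, fast=4
  step 3: slow=3, fast=3
  slow == fast at node 3: cycle detected

Cycle: yes


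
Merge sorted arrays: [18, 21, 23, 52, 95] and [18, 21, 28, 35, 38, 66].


Take 18 from A
Take 18 from B
Take 21 from A
Take 21 from B
Take 23 from A
Take 28 from B
Take 35 from B
Take 38 from B
Take 52 from A
Take 66 from B

Merged: [18, 18, 21, 21, 23, 28, 35, 38, 52, 66, 95]


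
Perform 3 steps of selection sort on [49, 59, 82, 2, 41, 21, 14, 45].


Initial: [49, 59, 82, 2, 41, 21, 14, 45]
Step 1: min=2 at 3
  Swap: [2, 59, 82, 49, 41, 21, 14, 45]
Step 2: min=14 at 6
  Swap: [2, 14, 82, 49, 41, 21, 59, 45]
Step 3: min=21 at 5
  Swap: [2, 14, 21, 49, 41, 82, 59, 45]

After 3 steps: [2, 14, 21, 49, 41, 82, 59, 45]


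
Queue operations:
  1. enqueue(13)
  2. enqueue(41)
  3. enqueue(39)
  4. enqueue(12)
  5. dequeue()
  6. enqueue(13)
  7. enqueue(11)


enqueue(13) -> [13]
enqueue(41) -> [13, 41]
enqueue(39) -> [13, 41, 39]
enqueue(12) -> [13, 41, 39, 12]
dequeue()->13, [41, 39, 12]
enqueue(13) -> [41, 39, 12, 13]
enqueue(11) -> [41, 39, 12, 13, 11]

Final queue: [41, 39, 12, 13, 11]


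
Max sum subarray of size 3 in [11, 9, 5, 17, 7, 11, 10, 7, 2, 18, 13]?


[0:3]: 25
[1:4]: 31
[2:5]: 29
[3:6]: 35
[4:7]: 28
[5:8]: 28
[6:9]: 19
[7:10]: 27
[8:11]: 33

Max: 35 at [3:6]


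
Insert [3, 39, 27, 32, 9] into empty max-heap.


Insert 3: [3]
Insert 39: [39, 3]
Insert 27: [39, 3, 27]
Insert 32: [39, 32, 27, 3]
Insert 9: [39, 32, 27, 3, 9]

Final heap: [39, 32, 27, 3, 9]


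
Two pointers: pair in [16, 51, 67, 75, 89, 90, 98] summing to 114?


lo=0(16)+hi=6(98)=114

Yes: 16+98=114


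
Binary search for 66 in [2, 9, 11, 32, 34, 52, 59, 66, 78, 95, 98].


Step 1: lo=0, hi=10, mid=5, val=52
Step 2: lo=6, hi=10, mid=8, val=78
Step 3: lo=6, hi=7, mid=6, val=59
Step 4: lo=7, hi=7, mid=7, val=66

Found at index 7


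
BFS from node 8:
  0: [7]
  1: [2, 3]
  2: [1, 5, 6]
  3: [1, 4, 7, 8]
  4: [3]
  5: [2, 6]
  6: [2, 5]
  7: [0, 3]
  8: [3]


Visit 8, enqueue [3]
Visit 3, enqueue [1, 4, 7]
Visit 1, enqueue [2]
Visit 4, enqueue []
Visit 7, enqueue [0]
Visit 2, enqueue [5, 6]
Visit 0, enqueue []
Visit 5, enqueue []
Visit 6, enqueue []

BFS order: [8, 3, 1, 4, 7, 2, 0, 5, 6]


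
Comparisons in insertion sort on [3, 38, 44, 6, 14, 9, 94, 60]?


Algorithm: insertion sort
Input: [3, 38, 44, 6, 14, 9, 94, 60]
Sorted: [3, 6, 9, 14, 38, 44, 60, 94]

15


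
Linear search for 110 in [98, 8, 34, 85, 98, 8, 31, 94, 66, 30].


i=0: 98!=110
i=1: 8!=110
i=2: 34!=110
i=3: 85!=110
i=4: 98!=110
i=5: 8!=110
i=6: 31!=110
i=7: 94!=110
i=8: 66!=110
i=9: 30!=110

Not found, 10 comps


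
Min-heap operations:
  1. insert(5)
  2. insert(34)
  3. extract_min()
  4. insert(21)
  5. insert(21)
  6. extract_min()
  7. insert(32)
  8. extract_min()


insert(5) -> [5]
insert(34) -> [5, 34]
extract_min()->5, [34]
insert(21) -> [21, 34]
insert(21) -> [21, 34, 21]
extract_min()->21, [21, 34]
insert(32) -> [21, 34, 32]
extract_min()->21, [32, 34]

Final heap: [32, 34]


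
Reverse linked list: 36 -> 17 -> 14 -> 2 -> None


Step 1: curr=36, set curr.next=prev(None) | reversed so far: 36
Step 2: curr=17, set curr.next=prev(36) | reversed so far: 17 -> 36
Step 3: curr=14, set curr.next=prev(17) | reversed so far: 14 -> 17 -> 36
Step 4: curr=2, set curr.next=prev(14) | reversed so far: 2 -> 14 -> 17 -> 36

2 -> 14 -> 17 -> 36 -> None


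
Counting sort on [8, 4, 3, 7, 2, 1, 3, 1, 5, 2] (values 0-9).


Input: [8, 4, 3, 7, 2, 1, 3, 1, 5, 2]
Counts: [0, 2, 2, 2, 1, 1, 0, 1, 1, 0]

Sorted: [1, 1, 2, 2, 3, 3, 4, 5, 7, 8]


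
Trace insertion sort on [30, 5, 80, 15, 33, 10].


Initial: [30, 5, 80, 15, 33, 10]
Insert 5: [5, 30, 80, 15, 33, 10]
Insert 80: [5, 30, 80, 15, 33, 10]
Insert 15: [5, 15, 30, 80, 33, 10]
Insert 33: [5, 15, 30, 33, 80, 10]
Insert 10: [5, 10, 15, 30, 33, 80]

Sorted: [5, 10, 15, 30, 33, 80]


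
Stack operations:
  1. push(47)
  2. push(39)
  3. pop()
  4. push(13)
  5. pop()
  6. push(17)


push(47) -> [47]
push(39) -> [47, 39]
pop()->39, [47]
push(13) -> [47, 13]
pop()->13, [47]
push(17) -> [47, 17]

Final stack: [47, 17]


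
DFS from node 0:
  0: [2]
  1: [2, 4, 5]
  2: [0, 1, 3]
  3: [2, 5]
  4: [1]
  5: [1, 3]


Visit 0, push [2]
Visit 2, push [3, 1]
Visit 1, push [5, 4]
Visit 4, push []
Visit 5, push [3]
Visit 3, push []

DFS order: [0, 2, 1, 4, 5, 3]


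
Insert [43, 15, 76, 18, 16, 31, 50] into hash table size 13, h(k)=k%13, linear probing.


Insert 43: h=4 -> slot 4
Insert 15: h=2 -> slot 2
Insert 76: h=11 -> slot 11
Insert 18: h=5 -> slot 5
Insert 16: h=3 -> slot 3
Insert 31: h=5, 1 probes -> slot 6
Insert 50: h=11, 1 probes -> slot 12

Table: [None, None, 15, 16, 43, 18, 31, None, None, None, None, 76, 50]


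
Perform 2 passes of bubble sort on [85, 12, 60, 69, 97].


Initial: [85, 12, 60, 69, 97]
Pass 1: [12, 60, 69, 85, 97] (3 swaps)
Pass 2: [12, 60, 69, 85, 97] (0 swaps)

After 2 passes: [12, 60, 69, 85, 97]


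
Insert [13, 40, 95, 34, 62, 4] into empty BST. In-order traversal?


Insert 13: root
Insert 40: R from 13
Insert 95: R from 13 -> R from 40
Insert 34: R from 13 -> L from 40
Insert 62: R from 13 -> R from 40 -> L from 95
Insert 4: L from 13

In-order: [4, 13, 34, 40, 62, 95]


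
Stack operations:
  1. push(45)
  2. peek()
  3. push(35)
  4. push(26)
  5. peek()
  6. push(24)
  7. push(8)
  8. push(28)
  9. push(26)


push(45) -> [45]
peek()->45
push(35) -> [45, 35]
push(26) -> [45, 35, 26]
peek()->26
push(24) -> [45, 35, 26, 24]
push(8) -> [45, 35, 26, 24, 8]
push(28) -> [45, 35, 26, 24, 8, 28]
push(26) -> [45, 35, 26, 24, 8, 28, 26]

Final stack: [45, 35, 26, 24, 8, 28, 26]


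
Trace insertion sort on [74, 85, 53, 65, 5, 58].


Initial: [74, 85, 53, 65, 5, 58]
Insert 85: [74, 85, 53, 65, 5, 58]
Insert 53: [53, 74, 85, 65, 5, 58]
Insert 65: [53, 65, 74, 85, 5, 58]
Insert 5: [5, 53, 65, 74, 85, 58]
Insert 58: [5, 53, 58, 65, 74, 85]

Sorted: [5, 53, 58, 65, 74, 85]


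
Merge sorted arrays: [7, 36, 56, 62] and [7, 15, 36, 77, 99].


Take 7 from A
Take 7 from B
Take 15 from B
Take 36 from A
Take 36 from B
Take 56 from A
Take 62 from A

Merged: [7, 7, 15, 36, 36, 56, 62, 77, 99]


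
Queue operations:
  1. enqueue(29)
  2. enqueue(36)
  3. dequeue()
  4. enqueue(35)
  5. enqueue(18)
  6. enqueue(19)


enqueue(29) -> [29]
enqueue(36) -> [29, 36]
dequeue()->29, [36]
enqueue(35) -> [36, 35]
enqueue(18) -> [36, 35, 18]
enqueue(19) -> [36, 35, 18, 19]

Final queue: [36, 35, 18, 19]


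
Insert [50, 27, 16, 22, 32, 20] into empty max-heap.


Insert 50: [50]
Insert 27: [50, 27]
Insert 16: [50, 27, 16]
Insert 22: [50, 27, 16, 22]
Insert 32: [50, 32, 16, 22, 27]
Insert 20: [50, 32, 20, 22, 27, 16]

Final heap: [50, 32, 20, 22, 27, 16]


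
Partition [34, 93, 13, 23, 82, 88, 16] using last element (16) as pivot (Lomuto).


Pivot: 16
  13 <= 16: swap -> [13, 93, 34, 23, 82, 88, 16]
Place pivot at 1: [13, 16, 34, 23, 82, 88, 93]

Partitioned: [13, 16, 34, 23, 82, 88, 93]


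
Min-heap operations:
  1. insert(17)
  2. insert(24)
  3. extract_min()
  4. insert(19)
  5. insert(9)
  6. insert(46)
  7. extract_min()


insert(17) -> [17]
insert(24) -> [17, 24]
extract_min()->17, [24]
insert(19) -> [19, 24]
insert(9) -> [9, 24, 19]
insert(46) -> [9, 24, 19, 46]
extract_min()->9, [19, 24, 46]

Final heap: [19, 24, 46]


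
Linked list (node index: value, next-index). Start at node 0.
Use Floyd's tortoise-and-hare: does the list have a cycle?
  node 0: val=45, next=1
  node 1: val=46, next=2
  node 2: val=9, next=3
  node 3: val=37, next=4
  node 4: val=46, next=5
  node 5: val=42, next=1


Floyd's tortoise (slow, +1) and hare (fast, +2):
  init: slow=0, fast=0
  step 1: slow=1, fast=2
  step 2: slow=2, fast=4
  step 3: slow=3, fast=1
  step 4: slow=4, fast=3
  step 5: slow=5, fast=5
  slow == fast at node 5: cycle detected

Cycle: yes


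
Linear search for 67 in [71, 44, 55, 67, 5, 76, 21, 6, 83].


i=0: 71!=67
i=1: 44!=67
i=2: 55!=67
i=3: 67==67 found!

Found at 3, 4 comps


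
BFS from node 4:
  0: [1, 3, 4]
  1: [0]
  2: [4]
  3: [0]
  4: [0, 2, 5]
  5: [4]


Visit 4, enqueue [0, 2, 5]
Visit 0, enqueue [1, 3]
Visit 2, enqueue []
Visit 5, enqueue []
Visit 1, enqueue []
Visit 3, enqueue []

BFS order: [4, 0, 2, 5, 1, 3]


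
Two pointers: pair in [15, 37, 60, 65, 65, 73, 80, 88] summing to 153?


lo=0(15)+hi=7(88)=103
lo=1(37)+hi=7(88)=125
lo=2(60)+hi=7(88)=148
lo=3(65)+hi=7(88)=153

Yes: 65+88=153


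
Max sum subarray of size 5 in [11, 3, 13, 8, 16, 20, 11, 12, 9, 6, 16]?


[0:5]: 51
[1:6]: 60
[2:7]: 68
[3:8]: 67
[4:9]: 68
[5:10]: 58
[6:11]: 54

Max: 68 at [2:7]


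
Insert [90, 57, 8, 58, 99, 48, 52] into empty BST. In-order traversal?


Insert 90: root
Insert 57: L from 90
Insert 8: L from 90 -> L from 57
Insert 58: L from 90 -> R from 57
Insert 99: R from 90
Insert 48: L from 90 -> L from 57 -> R from 8
Insert 52: L from 90 -> L from 57 -> R from 8 -> R from 48

In-order: [8, 48, 52, 57, 58, 90, 99]


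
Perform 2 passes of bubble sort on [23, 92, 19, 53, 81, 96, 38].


Initial: [23, 92, 19, 53, 81, 96, 38]
Pass 1: [23, 19, 53, 81, 92, 38, 96] (4 swaps)
Pass 2: [19, 23, 53, 81, 38, 92, 96] (2 swaps)

After 2 passes: [19, 23, 53, 81, 38, 92, 96]


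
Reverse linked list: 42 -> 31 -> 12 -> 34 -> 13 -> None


Step 1: curr=42, set curr.next=prev(None) | reversed so far: 42
Step 2: curr=31, set curr.next=prev(42) | reversed so far: 31 -> 42
Step 3: curr=12, set curr.next=prev(31) | reversed so far: 12 -> 31 -> 42
Step 4: curr=34, set curr.next=prev(12) | reversed so far: 34 -> 12 -> 31 -> 42
Step 5: curr=13, set curr.next=prev(34) | reversed so far: 13 -> 34 -> 12 -> 31 -> 42

13 -> 34 -> 12 -> 31 -> 42 -> None


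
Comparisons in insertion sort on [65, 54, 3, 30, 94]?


Algorithm: insertion sort
Input: [65, 54, 3, 30, 94]
Sorted: [3, 30, 54, 65, 94]

7


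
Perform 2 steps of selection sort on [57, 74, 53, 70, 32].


Initial: [57, 74, 53, 70, 32]
Step 1: min=32 at 4
  Swap: [32, 74, 53, 70, 57]
Step 2: min=53 at 2
  Swap: [32, 53, 74, 70, 57]

After 2 steps: [32, 53, 74, 70, 57]


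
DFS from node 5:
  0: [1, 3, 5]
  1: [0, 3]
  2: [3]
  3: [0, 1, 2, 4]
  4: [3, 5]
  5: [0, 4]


Visit 5, push [4, 0]
Visit 0, push [3, 1]
Visit 1, push [3]
Visit 3, push [4, 2]
Visit 2, push []
Visit 4, push []

DFS order: [5, 0, 1, 3, 2, 4]


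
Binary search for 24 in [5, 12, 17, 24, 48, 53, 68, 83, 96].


Step 1: lo=0, hi=8, mid=4, val=48
Step 2: lo=0, hi=3, mid=1, val=12
Step 3: lo=2, hi=3, mid=2, val=17
Step 4: lo=3, hi=3, mid=3, val=24

Found at index 3


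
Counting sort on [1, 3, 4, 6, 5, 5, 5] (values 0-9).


Input: [1, 3, 4, 6, 5, 5, 5]
Counts: [0, 1, 0, 1, 1, 3, 1, 0, 0, 0]

Sorted: [1, 3, 4, 5, 5, 5, 6]


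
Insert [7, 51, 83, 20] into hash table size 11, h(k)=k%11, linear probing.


Insert 7: h=7 -> slot 7
Insert 51: h=7, 1 probes -> slot 8
Insert 83: h=6 -> slot 6
Insert 20: h=9 -> slot 9

Table: [None, None, None, None, None, None, 83, 7, 51, 20, None]


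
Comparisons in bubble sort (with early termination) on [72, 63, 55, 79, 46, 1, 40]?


Algorithm: bubble sort (with early termination)
Input: [72, 63, 55, 79, 46, 1, 40]
Sorted: [1, 40, 46, 55, 63, 72, 79]

21


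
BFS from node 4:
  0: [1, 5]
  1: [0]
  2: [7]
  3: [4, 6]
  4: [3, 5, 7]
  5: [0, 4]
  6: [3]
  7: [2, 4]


Visit 4, enqueue [3, 5, 7]
Visit 3, enqueue [6]
Visit 5, enqueue [0]
Visit 7, enqueue [2]
Visit 6, enqueue []
Visit 0, enqueue [1]
Visit 2, enqueue []
Visit 1, enqueue []

BFS order: [4, 3, 5, 7, 6, 0, 2, 1]


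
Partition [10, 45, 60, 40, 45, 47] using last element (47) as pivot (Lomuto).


Pivot: 47
  10 <= 47: advance i (no swap)
  45 <= 47: advance i (no swap)
  40 <= 47: swap -> [10, 45, 40, 60, 45, 47]
  45 <= 47: swap -> [10, 45, 40, 45, 60, 47]
Place pivot at 4: [10, 45, 40, 45, 47, 60]

Partitioned: [10, 45, 40, 45, 47, 60]


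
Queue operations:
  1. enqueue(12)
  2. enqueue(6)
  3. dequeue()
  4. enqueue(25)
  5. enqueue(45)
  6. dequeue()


enqueue(12) -> [12]
enqueue(6) -> [12, 6]
dequeue()->12, [6]
enqueue(25) -> [6, 25]
enqueue(45) -> [6, 25, 45]
dequeue()->6, [25, 45]

Final queue: [25, 45]


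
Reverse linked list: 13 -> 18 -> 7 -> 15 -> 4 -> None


Step 1: curr=13, set curr.next=prev(None) | reversed so far: 13
Step 2: curr=18, set curr.next=prev(13) | reversed so far: 18 -> 13
Step 3: curr=7, set curr.next=prev(18) | reversed so far: 7 -> 18 -> 13
Step 4: curr=15, set curr.next=prev(7) | reversed so far: 15 -> 7 -> 18 -> 13
Step 5: curr=4, set curr.next=prev(15) | reversed so far: 4 -> 15 -> 7 -> 18 -> 13

4 -> 15 -> 7 -> 18 -> 13 -> None


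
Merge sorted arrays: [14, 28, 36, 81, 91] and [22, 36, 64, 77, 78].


Take 14 from A
Take 22 from B
Take 28 from A
Take 36 from A
Take 36 from B
Take 64 from B
Take 77 from B
Take 78 from B

Merged: [14, 22, 28, 36, 36, 64, 77, 78, 81, 91]
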